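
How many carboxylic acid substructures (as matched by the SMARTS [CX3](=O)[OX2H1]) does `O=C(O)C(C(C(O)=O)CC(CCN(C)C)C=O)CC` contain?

2

[CX3](=O)[OX2H1] is the SMARTS for a carboxylic acid: an sp2 carbon double-bonded to O and single-bonded to an -OH oxygen.
The molecule carries 2 separate instances of a carboxylic acid group (-C(=O)OH) meeting every constraint; each maps to a distinct set of atoms, giving 2 matches.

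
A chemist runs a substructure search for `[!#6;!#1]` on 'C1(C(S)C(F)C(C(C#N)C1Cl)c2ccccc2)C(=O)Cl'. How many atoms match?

6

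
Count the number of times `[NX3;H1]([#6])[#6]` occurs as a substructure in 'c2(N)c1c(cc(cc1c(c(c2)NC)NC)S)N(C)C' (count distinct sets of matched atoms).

2

[NX3;H1]([#6])[#6] is the SMARTS for a secondary amine: a trivalent nitrogen with one H, bonded to two carbons.
The molecule carries 2 separate instances of an N-methylamino group (-NHCH3) meeting every constraint; each maps to a distinct set of atoms, giving 2 matches.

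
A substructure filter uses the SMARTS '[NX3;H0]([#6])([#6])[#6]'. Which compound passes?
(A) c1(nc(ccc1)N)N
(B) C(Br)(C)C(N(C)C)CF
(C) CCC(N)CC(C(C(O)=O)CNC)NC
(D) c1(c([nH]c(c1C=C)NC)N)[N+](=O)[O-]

B

[NX3;H0]([#6])([#6])[#6] describes a trivalent nitrogen with no H, bonded to three carbons (a tertiary amine).
(A) has a primary amino group (-NH2) but the nitrogen has H2, not H0 with three carbons.
(B) contains a dimethylamino group (-N(CH3)2), which satisfies every atom and bond constraint.
(C) has an N-methylamino group (-NHCH3) but the nitrogen still has one H (H1), not H0.
(D) has a primary amino group (-NH2) but the nitrogen has H2, not H0 with three carbons.
So the answer is (B).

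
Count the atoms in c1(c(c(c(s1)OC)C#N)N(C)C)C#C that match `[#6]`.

10

Check the 14 heavy atoms by environment: 1× s (aromatic) → no; 4× c (aromatic) → match; 6× C → match; 2× N → no; 1× O → no.
Summing the matching environments: 4 + 6 = 10 matching atoms.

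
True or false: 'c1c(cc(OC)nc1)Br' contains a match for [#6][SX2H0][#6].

False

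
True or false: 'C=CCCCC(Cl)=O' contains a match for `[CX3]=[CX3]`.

True

The pattern [CX3]=[CX3] describes a non-aromatic C=C double bond between two sp2 carbons — an alkene.
The molecule carries a vinyl group (-CH=CH2), whose atoms satisfy every constraint of the query, so the pattern matches.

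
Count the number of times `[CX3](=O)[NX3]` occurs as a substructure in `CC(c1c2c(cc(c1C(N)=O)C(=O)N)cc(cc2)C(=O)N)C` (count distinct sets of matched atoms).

3

[CX3](=O)[NX3] is the SMARTS for an amide: a carbonyl carbon bonded to a trivalent nitrogen.
The molecule carries 3 separate instances of a primary amide (-C(=O)NH2) meeting every constraint; each maps to a distinct set of atoms, giving 3 matches.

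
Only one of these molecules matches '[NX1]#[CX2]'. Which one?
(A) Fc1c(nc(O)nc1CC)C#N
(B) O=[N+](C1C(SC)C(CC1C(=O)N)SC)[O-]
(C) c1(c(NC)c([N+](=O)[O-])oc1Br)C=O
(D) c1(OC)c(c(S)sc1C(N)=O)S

A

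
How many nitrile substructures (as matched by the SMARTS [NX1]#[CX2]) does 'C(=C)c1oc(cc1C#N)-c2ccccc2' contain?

1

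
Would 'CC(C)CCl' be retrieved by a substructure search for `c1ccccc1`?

The pattern c1ccccc1 describes six aromatic carbons in a ring — a benzene ring.
The closest candidate here is a methyl group (-CH3), but no six-membered all-carbon aromatic ring is present. No other fragment satisfies the full query, so there is no match.

No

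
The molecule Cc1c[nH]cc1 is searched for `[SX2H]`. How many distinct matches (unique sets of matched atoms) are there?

0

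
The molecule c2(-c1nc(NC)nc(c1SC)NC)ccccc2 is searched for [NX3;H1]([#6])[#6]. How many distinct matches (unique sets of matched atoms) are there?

2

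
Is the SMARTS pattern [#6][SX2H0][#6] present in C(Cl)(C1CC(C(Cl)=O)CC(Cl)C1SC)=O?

The pattern [#6][SX2H0][#6] describes an aliphatic sulfur bridging two carbons with no H on the sulfur — a thioether.
The molecule carries a methylthio ether (-SCH3), whose atoms satisfy every constraint of the query, so the pattern matches.

Yes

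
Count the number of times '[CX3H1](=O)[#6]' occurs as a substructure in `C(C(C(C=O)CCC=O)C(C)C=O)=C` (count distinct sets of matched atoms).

[CX3H1](=O)[#6] is the SMARTS for an aldehyde: an sp2 carbon with one H, double-bonded to O and single-bonded to carbon.
The molecule carries 3 separate instances of an aldehyde (-CHO) meeting every constraint; each maps to a distinct set of atoms, giving 3 matches.

3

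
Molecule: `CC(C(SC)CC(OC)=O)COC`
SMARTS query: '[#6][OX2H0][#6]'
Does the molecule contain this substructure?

The pattern [#6][OX2H0][#6] describes an aliphatic oxygen bridging two carbons with no H on the oxygen — an ether.
The molecule carries a methoxy ether (-OCH3), whose atoms satisfy every constraint of the query, so the pattern matches.

Yes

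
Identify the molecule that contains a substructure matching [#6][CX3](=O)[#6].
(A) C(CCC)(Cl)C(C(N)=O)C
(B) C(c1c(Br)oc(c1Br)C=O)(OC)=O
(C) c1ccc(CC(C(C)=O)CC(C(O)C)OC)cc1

C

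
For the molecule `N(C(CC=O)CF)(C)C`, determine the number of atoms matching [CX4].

5

The query [CX4] means: C with X4: aliphatic carbon with exactly 4 total connections (bonds + H).
Check the 9 heavy atoms by environment: 5× C (X4) → match; 1× N (X3) → no; 1× C (X3) → no; 1× O (X1) → no; 1× F (X1) → no.
That gives 5 matching atoms.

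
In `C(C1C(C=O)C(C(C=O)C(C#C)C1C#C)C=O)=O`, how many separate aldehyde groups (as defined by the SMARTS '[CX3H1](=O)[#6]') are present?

4

[CX3H1](=O)[#6] is the SMARTS for an aldehyde: an sp2 carbon with one H, double-bonded to O and single-bonded to carbon.
The molecule carries 4 separate instances of an aldehyde (-CHO) meeting every constraint; each maps to a distinct set of atoms, giving 4 matches.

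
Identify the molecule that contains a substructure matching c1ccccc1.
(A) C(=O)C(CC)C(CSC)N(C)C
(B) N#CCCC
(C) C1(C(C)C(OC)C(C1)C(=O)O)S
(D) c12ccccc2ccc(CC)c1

D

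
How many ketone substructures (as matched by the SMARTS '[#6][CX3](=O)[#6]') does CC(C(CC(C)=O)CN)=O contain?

[#6][CX3](=O)[#6] is the SMARTS for a ketone: a carbonyl carbon (no H) flanked by two carbons.
The molecule carries 2 separate instances of an acetyl/ketone group (-C(=O)CH3) meeting every constraint; each maps to a distinct set of atoms, giving 2 matches.

2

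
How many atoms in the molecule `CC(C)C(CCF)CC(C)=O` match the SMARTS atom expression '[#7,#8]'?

The query [#7,#8] means: nitrogen or oxygen (comma = OR).
Check the 11 heavy atoms by environment: 9× C → no; 1× F → no; 1× O → match.
That gives 1 matching atom.

1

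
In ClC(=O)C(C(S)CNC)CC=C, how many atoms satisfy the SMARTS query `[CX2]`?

0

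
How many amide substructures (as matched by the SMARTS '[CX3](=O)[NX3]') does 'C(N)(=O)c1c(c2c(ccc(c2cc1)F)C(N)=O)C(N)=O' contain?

3

[CX3](=O)[NX3] is the SMARTS for an amide: a carbonyl carbon bonded to a trivalent nitrogen.
The molecule carries 3 separate instances of a primary amide (-C(=O)NH2) meeting every constraint; each maps to a distinct set of atoms, giving 3 matches.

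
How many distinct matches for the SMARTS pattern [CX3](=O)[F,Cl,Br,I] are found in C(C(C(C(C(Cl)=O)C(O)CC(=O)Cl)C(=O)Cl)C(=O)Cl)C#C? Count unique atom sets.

[CX3](=O)[F,Cl,Br,I] is the SMARTS for an acyl halide: a carbonyl carbon bonded to a halogen.
The molecule carries 4 separate instances of an acyl chloride (-C(=O)Cl) meeting every constraint; each maps to a distinct set of atoms, giving 4 matches.

4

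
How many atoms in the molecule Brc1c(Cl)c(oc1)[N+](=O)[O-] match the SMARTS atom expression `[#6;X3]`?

4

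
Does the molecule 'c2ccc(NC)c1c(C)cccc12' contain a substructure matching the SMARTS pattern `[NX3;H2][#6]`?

No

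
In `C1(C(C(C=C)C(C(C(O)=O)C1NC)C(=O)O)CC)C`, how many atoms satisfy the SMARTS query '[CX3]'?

4

Check the 19 heavy atoms by environment: 10× C (X4) → no; 4× C (X3) → match; 2× O (X1) → no; 2× O (X2) → no; 1× N (X3) → no.
That gives 4 matching atoms.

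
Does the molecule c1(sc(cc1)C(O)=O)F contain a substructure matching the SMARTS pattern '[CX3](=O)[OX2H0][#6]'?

No

The pattern [CX3](=O)[OX2H0][#6] describes a carbonyl carbon bonded to an oxygen that is itself bonded to carbon (no H on that O) — an ester.
The closest candidate here is a carboxylic acid group (-C(=O)OH), but the singly-bonded O carries H (OX2H1, not H0). No other fragment satisfies the full query, so there is no match.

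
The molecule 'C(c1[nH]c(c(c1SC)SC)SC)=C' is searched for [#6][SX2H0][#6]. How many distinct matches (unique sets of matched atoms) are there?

[#6][SX2H0][#6] is the SMARTS for a thioether: an aliphatic sulfur bridging two carbons with no H on the sulfur.
The molecule carries 3 separate instances of a methylthio ether (-SCH3) meeting every constraint; each maps to a distinct set of atoms, giving 3 matches.

3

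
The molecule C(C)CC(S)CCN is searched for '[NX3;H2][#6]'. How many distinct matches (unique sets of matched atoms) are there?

1

[NX3;H2][#6] is the SMARTS for a primary amine: a trivalent nitrogen with two H attached to carbon.
Exactly one fragment in the molecule meets all constraints, giving 1 match.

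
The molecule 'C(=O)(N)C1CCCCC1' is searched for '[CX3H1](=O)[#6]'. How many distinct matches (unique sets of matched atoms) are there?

[CX3H1](=O)[#6] is the SMARTS for an aldehyde: an sp2 carbon with one H, double-bonded to O and single-bonded to carbon.
No fragment in the molecule satisfies every constraint, giving 0 matches.

0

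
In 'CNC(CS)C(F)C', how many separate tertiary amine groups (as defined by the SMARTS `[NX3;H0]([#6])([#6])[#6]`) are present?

[NX3;H0]([#6])([#6])[#6] is the SMARTS for a tertiary amine: a trivalent nitrogen with no H, bonded to three carbons.
The molecule has an N-methylamino group (-NHCH3), but the nitrogen still has one H (H1), not H0; nothing else fits, so there are 0 matches.

0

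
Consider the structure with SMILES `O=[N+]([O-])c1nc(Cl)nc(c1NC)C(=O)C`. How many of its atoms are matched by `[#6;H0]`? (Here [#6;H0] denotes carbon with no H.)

The query [#6;H0] means: any carbon with no attached hydrogen.
Check the 15 heavy atoms by environment: 2× n (aromatic, H0) → no; 4× c (aromatic, H0) → match; 1× Cl (H0) → no; 1× N (H1) → no; 2× C (H3) → no; 1× N (charge +1, H0) → no; 1× O (charge -1, H0) → no; 2× O (H0) → no; 1× C (H0) → match.
Summing the matching environments: 4 + 1 = 5 matching atoms.

5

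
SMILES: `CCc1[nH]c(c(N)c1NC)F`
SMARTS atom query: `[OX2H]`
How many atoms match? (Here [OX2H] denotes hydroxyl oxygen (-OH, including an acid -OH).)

0

The query [OX2H] means: aliphatic oxygen with two connections, one of which is H — an -OH oxygen.
Check the 11 heavy atoms by environment: 1× n (aromatic, H1, X3) → no; 4× c (aromatic, H0, X3) → no; 1× N (H1, X3) → no; 2× C (H3, X4) → no; 1× N (H2, X3) → no; 1× C (H2, X4) → no; 1× F (H0, X1) → no.
No environment satisfies the query, so 0 matching atoms.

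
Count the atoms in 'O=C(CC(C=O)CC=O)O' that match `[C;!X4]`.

The query [C;!X4] means: aliphatic carbon that does not have four total connections.
Check the 10 heavy atoms by environment: 3× C (X4) → no; 3× C (X3) → match; 3× O (X1) → no; 1× O (X2) → no.
That gives 3 matching atoms.

3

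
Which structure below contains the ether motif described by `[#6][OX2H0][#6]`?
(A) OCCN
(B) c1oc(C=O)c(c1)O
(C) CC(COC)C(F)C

C

[#6][OX2H0][#6] describes an aliphatic oxygen bridging two carbons with no H on the oxygen (an ether).
(A) has a hydroxyl group (-OH) but the oxygen has H1, not H0 bridging two carbons.
(B) has a hydroxyl group (-OH) but the oxygen has H1, not H0 bridging two carbons.
(C) contains a methoxy ether (-OCH3), which satisfies every atom and bond constraint.
So the answer is (C).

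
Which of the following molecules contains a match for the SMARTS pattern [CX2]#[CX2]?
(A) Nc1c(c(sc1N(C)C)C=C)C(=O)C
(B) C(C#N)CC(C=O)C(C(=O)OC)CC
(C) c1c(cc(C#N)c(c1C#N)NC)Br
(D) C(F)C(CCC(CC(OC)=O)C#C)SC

D

[CX2]#[CX2] describes a carbon-carbon triple bond (an alkyne).
(A) has a vinyl group (-CH=CH2) but the C=C is a double bond; both carbons are CX3, not CX2.
(B) has a nitrile (-C#N) but the triple bond is C#N, not C#C.
(C) has a nitrile (-C#N) but the triple bond is C#N, not C#C.
(D) contains an ethynyl group (-C#CH), which satisfies every atom and bond constraint.
So the answer is (D).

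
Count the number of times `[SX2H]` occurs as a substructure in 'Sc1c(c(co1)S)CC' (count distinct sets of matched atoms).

2

[SX2H] is the SMARTS for a thiol: an aliphatic sulfur with two connections, one being H.
The molecule carries 2 separate instances of a thiol (-SH) meeting every constraint; each maps to a distinct set of atoms, giving 2 matches.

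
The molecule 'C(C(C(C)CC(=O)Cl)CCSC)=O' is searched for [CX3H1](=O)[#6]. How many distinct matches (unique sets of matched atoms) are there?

1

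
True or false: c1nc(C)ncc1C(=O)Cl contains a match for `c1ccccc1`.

False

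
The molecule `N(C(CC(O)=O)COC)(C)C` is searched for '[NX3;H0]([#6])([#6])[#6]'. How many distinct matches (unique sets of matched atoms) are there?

1

[NX3;H0]([#6])([#6])[#6] is the SMARTS for a tertiary amine: a trivalent nitrogen with no H, bonded to three carbons.
Exactly one fragment in the molecule meets all constraints, giving 1 match.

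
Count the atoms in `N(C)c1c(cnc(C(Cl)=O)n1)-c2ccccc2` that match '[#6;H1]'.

The query [#6;H1] means: any carbon bearing exactly one hydrogen.
Check the 17 heavy atoms by environment: 2× n (aromatic, H0) → no; 4× c (aromatic, H0) → no; 6× c (aromatic, H1) → match; 1× C (H0) → no; 1× O (H0) → no; 1× Cl (H0) → no; 1× N (H1) → no; 1× C (H3) → no.
That gives 6 matching atoms.

6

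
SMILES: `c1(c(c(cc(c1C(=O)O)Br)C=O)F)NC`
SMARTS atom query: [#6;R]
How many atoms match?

The query [#6;R] means: carbon that is part of a ring.
Check the 15 heavy atoms by environment: 6× c (aromatic, in 6-ring) → match; 1× F (acyclic) → no; 3× C (acyclic) → no; 3× O (acyclic) → no; 1× N (acyclic) → no; 1× Br (acyclic) → no.
That gives 6 matching atoms.

6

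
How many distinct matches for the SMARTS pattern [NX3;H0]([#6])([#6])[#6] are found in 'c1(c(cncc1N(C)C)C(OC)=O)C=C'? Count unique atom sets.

1

[NX3;H0]([#6])([#6])[#6] is the SMARTS for a tertiary amine: a trivalent nitrogen with no H, bonded to three carbons.
Exactly one fragment in the molecule meets all constraints, giving 1 match.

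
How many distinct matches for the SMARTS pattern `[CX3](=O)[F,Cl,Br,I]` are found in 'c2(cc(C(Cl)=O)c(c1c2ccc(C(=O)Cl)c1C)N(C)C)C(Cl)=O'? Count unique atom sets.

3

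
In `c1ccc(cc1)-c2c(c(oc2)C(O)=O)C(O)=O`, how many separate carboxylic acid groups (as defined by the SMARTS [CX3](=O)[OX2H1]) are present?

2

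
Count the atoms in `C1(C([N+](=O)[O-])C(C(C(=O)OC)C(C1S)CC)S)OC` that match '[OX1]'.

3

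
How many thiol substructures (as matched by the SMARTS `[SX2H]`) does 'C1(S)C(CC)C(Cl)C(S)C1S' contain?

[SX2H] is the SMARTS for a thiol: an aliphatic sulfur with two connections, one being H.
The molecule carries 3 separate instances of a thiol (-SH) meeting every constraint; each maps to a distinct set of atoms, giving 3 matches.

3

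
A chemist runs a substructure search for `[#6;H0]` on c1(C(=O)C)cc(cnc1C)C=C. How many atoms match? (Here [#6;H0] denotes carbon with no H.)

4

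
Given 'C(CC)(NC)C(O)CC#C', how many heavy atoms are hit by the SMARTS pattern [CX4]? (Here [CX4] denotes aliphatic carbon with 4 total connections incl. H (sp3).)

The query [CX4] means: C with X4: aliphatic carbon with exactly 4 total connections (bonds + H).
Check the 10 heavy atoms by environment: 6× C (X4) → match; 1× N (X3) → no; 1× O (X2) → no; 2× C (X2) → no.
That gives 6 matching atoms.

6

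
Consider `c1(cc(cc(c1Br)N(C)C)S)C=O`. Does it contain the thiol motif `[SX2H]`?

Yes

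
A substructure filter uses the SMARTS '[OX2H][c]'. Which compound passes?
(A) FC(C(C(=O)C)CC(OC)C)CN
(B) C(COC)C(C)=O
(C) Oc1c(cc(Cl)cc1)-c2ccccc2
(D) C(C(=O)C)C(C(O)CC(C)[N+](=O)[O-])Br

C

[OX2H][c] describes a hydroxyl oxygen attached to an aromatic carbon (a phenol).
(A) has a methoxy ether (-OCH3) but the oxygen has H0, not H1.
(B) has a methoxy ether (-OCH3) but the oxygen has H0, not H1.
(C) contains a hydroxyl group (-OH), which satisfies every atom and bond constraint.
(D) has a hydroxyl group (-OH) but the -OH is on an aliphatic carbon, not an aromatic c.
So the answer is (C).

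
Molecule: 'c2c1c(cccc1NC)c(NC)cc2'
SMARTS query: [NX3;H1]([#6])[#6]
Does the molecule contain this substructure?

The pattern [NX3;H1]([#6])[#6] describes a trivalent nitrogen with one H, bonded to two carbons — a secondary amine.
The molecule carries an N-methylamino group (-NHCH3), whose atoms satisfy every constraint of the query, so the pattern matches.

Yes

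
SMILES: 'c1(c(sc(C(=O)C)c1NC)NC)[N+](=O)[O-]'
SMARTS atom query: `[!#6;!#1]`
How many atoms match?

7

Check the 15 heavy atoms by environment: 1× s (aromatic) → match; 4× c (aromatic) → no; 4× C → no; 2× O → match; 1× N (charge +1) → match; 1× O (charge -1) → match; 2× N → match.
Summing the matching environments: 1 + 2 + 1 + 1 + 2 = 7 matching atoms.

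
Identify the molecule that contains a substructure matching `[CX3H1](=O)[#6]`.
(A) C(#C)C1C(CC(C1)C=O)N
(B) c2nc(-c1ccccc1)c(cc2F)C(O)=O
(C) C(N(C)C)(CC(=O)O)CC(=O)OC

A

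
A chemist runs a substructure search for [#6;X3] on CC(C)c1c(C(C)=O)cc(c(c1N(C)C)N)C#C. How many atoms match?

7

Check the 18 heavy atoms by environment: 6× c (aromatic, X3) → match; 2× C (X2) → no; 1× C (X3) → match; 1× O (X1) → no; 6× C (X4) → no; 2× N (X3) → no.
Summing the matching environments: 6 + 1 = 7 matching atoms.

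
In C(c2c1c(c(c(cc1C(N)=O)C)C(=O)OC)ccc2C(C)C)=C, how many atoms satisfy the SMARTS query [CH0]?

The query [CH0] means: aliphatic carbon with no attached hydrogen.
Check the 23 heavy atoms by environment: 7× c (aromatic, H0) → no; 3× c (aromatic, H1) → no; 4× C (H3) → no; 2× C (H0) → match; 3× O (H0) → no; 1× N (H2) → no; 2× C (H1) → no; 1× C (H2) → no.
That gives 2 matching atoms.

2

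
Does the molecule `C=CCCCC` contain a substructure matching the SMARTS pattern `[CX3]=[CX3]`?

Yes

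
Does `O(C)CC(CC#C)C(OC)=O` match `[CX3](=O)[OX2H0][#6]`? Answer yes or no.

Yes

The pattern [CX3](=O)[OX2H0][#6] describes a carbonyl carbon bonded to an oxygen that is itself bonded to carbon (no H on that O) — an ester.
The molecule carries a methyl-ester group (-C(=O)OCH3), whose atoms satisfy every constraint of the query, so the pattern matches.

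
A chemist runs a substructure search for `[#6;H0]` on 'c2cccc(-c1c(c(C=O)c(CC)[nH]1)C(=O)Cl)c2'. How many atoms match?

6

The query [#6;H0] means: any carbon with no attached hydrogen.
Check the 18 heavy atoms by environment: 1× n (aromatic, H1) → no; 5× c (aromatic, H0) → match; 5× c (aromatic, H1) → no; 1× C (H0) → match; 2× O (H0) → no; 1× Cl (H0) → no; 1× C (H1) → no; 1× C (H2) → no; 1× C (H3) → no.
Summing the matching environments: 5 + 1 = 6 matching atoms.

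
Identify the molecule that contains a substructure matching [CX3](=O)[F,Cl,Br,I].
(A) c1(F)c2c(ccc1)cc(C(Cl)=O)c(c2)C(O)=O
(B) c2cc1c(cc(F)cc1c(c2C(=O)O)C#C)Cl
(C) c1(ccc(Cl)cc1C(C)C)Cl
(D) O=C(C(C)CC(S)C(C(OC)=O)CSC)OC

[CX3](=O)[F,Cl,Br,I] describes a carbonyl carbon bonded to a halogen (an acyl halide).
(A) contains an acyl chloride (-C(=O)Cl), which satisfies every atom and bond constraint.
(B) has a chloro substituent but the Cl is not on a carbonyl carbon.
(C) has a chloro substituent but the Cl is not on a carbonyl carbon.
(D) has a methyl-ester group (-C(=O)OCH3) but the carbonyl is bonded to -O-C, not to a halogen.
So the answer is (A).

A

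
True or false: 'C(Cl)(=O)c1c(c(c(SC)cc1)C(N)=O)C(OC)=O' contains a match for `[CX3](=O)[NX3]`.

The pattern [CX3](=O)[NX3] describes a carbonyl carbon bonded to a trivalent nitrogen — an amide.
The molecule carries a primary amide (-C(=O)NH2), whose atoms satisfy every constraint of the query, so the pattern matches.

True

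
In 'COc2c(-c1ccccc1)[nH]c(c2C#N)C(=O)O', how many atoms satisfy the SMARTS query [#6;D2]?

6

Check the 18 heavy atoms by environment: 1× n (aromatic, D2) → no; 5× c (aromatic, D3) → no; 1× C (D3) → no; 2× O (D1) → no; 5× c (aromatic, D2) → match; 1× C (D2) → match; 1× N (D1) → no; 1× O (D2) → no; 1× C (D1) → no.
Summing the matching environments: 5 + 1 = 6 matching atoms.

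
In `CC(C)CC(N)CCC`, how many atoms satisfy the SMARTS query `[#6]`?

The query [#6] means: #6 matches any atom with atomic number 6 (carbon, aromatic or aliphatic).
Check the 9 heavy atoms by environment: 8× C → match; 1× N → no.
That gives 8 matching atoms.

8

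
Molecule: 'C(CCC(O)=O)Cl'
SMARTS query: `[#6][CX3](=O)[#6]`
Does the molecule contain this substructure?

The pattern [#6][CX3](=O)[#6] describes a carbonyl carbon (no H) flanked by two carbons — a ketone.
The closest candidate here is a carboxylic acid group (-C(=O)OH), but one neighbour of the carbonyl carbon is O, not C. No other fragment satisfies the full query, so there is no match.

No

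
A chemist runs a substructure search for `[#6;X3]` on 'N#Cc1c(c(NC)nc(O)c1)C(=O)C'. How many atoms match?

6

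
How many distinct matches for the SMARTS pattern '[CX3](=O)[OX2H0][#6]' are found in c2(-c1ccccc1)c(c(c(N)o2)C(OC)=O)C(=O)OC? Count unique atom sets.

2

[CX3](=O)[OX2H0][#6] is the SMARTS for an ester: a carbonyl carbon bonded to an oxygen that is itself bonded to carbon (no H on that O).
The molecule carries 2 separate instances of a methyl-ester group (-C(=O)OCH3) meeting every constraint; each maps to a distinct set of atoms, giving 2 matches.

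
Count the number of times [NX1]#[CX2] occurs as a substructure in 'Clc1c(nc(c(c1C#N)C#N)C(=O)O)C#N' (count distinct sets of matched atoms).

3

[NX1]#[CX2] is the SMARTS for a nitrile: a nitrogen triple-bonded to a two-connected carbon.
The molecule carries 3 separate instances of a nitrile (-C#N) meeting every constraint; each maps to a distinct set of atoms, giving 3 matches.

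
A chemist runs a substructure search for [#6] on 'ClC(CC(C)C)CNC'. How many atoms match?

7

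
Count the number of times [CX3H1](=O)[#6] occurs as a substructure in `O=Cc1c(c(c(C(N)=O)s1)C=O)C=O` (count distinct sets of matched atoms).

3

[CX3H1](=O)[#6] is the SMARTS for an aldehyde: an sp2 carbon with one H, double-bonded to O and single-bonded to carbon.
The molecule carries 3 separate instances of an aldehyde (-CHO) meeting every constraint; each maps to a distinct set of atoms, giving 3 matches.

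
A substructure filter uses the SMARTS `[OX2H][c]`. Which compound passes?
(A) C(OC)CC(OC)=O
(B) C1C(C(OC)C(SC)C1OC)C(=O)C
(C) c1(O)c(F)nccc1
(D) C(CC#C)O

C

[OX2H][c] describes a hydroxyl oxygen attached to an aromatic carbon (a phenol).
(A) has a methoxy ether (-OCH3) but the oxygen has H0, not H1.
(B) has a methoxy ether (-OCH3) but the oxygen has H0, not H1.
(C) contains a hydroxyl group (-OH), which satisfies every atom and bond constraint.
(D) has a hydroxyl group (-OH) but the -OH is on an aliphatic carbon, not an aromatic c.
So the answer is (C).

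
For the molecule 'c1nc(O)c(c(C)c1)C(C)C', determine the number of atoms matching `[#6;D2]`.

2

The query [#6;D2] means: any carbon bonded to exactly two heavy atoms.
Check the 11 heavy atoms by environment: 1× n (aromatic, D2) → no; 3× c (aromatic, D3) → no; 2× c (aromatic, D2) → match; 3× C (D1) → no; 1× C (D3) → no; 1× O (D1) → no.
That gives 2 matching atoms.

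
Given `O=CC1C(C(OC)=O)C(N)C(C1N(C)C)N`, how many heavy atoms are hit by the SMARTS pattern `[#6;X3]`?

Check the 16 heavy atoms by environment: 8× C (X4) → no; 3× N (X3) → no; 2× C (X3) → match; 2× O (X1) → no; 1× O (X2) → no.
That gives 2 matching atoms.

2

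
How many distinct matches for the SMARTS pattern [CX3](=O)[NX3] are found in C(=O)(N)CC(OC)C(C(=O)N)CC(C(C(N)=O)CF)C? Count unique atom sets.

3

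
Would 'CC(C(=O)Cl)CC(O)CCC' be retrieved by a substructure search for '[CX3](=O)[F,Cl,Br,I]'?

The pattern [CX3](=O)[F,Cl,Br,I] describes a carbonyl carbon bonded to a halogen — an acyl halide.
The molecule carries an acyl chloride (-C(=O)Cl), whose atoms satisfy every constraint of the query, so the pattern matches.

Yes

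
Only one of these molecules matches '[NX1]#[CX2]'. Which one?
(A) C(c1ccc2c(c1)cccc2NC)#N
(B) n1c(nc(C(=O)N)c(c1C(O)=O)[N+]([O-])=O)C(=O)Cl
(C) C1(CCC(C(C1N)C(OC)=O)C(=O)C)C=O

A

[NX1]#[CX2] describes a nitrogen triple-bonded to a two-connected carbon (a nitrile).
(A) contains a nitrile (-C#N), which satisfies every atom and bond constraint.
(B) has a primary amide (-C(=O)NH2) but the nitrogen is NX3, not NX1.
(C) has a primary amino group (-NH2) but the nitrogen is NX3 (three connections), not NX1 triple-bonded.
So the answer is (A).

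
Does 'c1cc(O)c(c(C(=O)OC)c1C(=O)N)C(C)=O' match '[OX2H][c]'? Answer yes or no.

Yes

The pattern [OX2H][c] describes a hydroxyl oxygen attached to an aromatic carbon — a phenol.
The molecule carries a hydroxyl group (-OH), whose atoms satisfy every constraint of the query, so the pattern matches.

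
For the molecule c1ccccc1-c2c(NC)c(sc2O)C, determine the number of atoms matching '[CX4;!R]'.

2

The query [CX4;!R] means: aliphatic carbon with four total connections, not in a ring.
Check the 15 heavy atoms by environment: 1× s (aromatic, X2, in 5-ring) → no; 4× c (aromatic, X3, in 5-ring) → no; 1× N (X3, acyclic) → no; 2× C (X4, acyclic) → match; 1× O (X2, acyclic) → no; 6× c (aromatic, X3, in 6-ring) → no.
That gives 2 matching atoms.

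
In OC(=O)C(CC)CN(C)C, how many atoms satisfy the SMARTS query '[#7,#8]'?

3

The query [#7,#8] means: nitrogen or oxygen (comma = OR).
Check the 10 heavy atoms by environment: 7× C → no; 2× O → match; 1× N → match.
Summing the matching environments: 2 + 1 = 3 matching atoms.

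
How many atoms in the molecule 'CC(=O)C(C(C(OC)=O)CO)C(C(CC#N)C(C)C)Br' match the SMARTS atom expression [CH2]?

2

The query [CH2] means: aliphatic carbon with exactly two hydrogens.
Check the 20 heavy atoms by environment: 2× C (H2) → match; 5× C (H1) → no; 1× Br (H0) → no; 4× C (H3) → no; 1× O (H1) → no; 3× C (H0) → no; 3× O (H0) → no; 1× N (H0) → no.
That gives 2 matching atoms.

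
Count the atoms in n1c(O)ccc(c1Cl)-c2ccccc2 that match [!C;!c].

Check the 14 heavy atoms by environment: 1× n (aromatic) → match; 11× c (aromatic) → no; 1× Cl → match; 1× O → match.
Summing the matching environments: 1 + 1 + 1 = 3 matching atoms.

3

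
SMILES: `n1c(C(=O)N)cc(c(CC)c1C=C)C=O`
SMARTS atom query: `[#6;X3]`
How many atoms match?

9

The query [#6;X3] means: any carbon (aromatic or not) with three total connections.
Check the 15 heavy atoms by environment: 1× n (aromatic, X2) → no; 5× c (aromatic, X3) → match; 4× C (X3) → match; 2× O (X1) → no; 1× N (X3) → no; 2× C (X4) → no.
Summing the matching environments: 5 + 4 = 9 matching atoms.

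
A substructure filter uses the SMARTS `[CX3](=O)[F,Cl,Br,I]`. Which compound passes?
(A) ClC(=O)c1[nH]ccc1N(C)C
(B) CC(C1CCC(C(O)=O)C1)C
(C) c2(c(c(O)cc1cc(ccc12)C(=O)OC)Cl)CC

A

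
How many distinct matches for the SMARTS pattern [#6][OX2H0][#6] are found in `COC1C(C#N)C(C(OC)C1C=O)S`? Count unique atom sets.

[#6][OX2H0][#6] is the SMARTS for an ether: an aliphatic oxygen bridging two carbons with no H on the oxygen.
The molecule carries 2 separate instances of a methoxy ether (-OCH3) meeting every constraint; each maps to a distinct set of atoms, giving 2 matches.

2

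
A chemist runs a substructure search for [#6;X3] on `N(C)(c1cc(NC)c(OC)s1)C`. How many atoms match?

4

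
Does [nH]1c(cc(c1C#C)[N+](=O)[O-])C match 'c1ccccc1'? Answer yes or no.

No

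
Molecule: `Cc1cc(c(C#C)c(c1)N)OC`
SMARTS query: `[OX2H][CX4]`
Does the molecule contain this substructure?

No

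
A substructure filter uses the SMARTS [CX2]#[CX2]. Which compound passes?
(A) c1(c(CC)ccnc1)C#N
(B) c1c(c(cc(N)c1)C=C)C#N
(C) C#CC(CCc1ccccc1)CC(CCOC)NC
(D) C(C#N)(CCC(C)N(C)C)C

[CX2]#[CX2] describes a carbon-carbon triple bond (an alkyne).
(A) has a nitrile (-C#N) but the triple bond is C#N, not C#C.
(B) has a vinyl group (-CH=CH2) but the C=C is a double bond; both carbons are CX3, not CX2.
(C) contains an ethynyl group (-C#CH), which satisfies every atom and bond constraint.
(D) has a nitrile (-C#N) but the triple bond is C#N, not C#C.
So the answer is (C).

C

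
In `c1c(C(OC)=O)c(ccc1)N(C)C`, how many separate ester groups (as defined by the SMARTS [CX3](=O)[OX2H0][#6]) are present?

1

[CX3](=O)[OX2H0][#6] is the SMARTS for an ester: a carbonyl carbon bonded to an oxygen that is itself bonded to carbon (no H on that O).
Exactly one fragment in the molecule meets all constraints, giving 1 match.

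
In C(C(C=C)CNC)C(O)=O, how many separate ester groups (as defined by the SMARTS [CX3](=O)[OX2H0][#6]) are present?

0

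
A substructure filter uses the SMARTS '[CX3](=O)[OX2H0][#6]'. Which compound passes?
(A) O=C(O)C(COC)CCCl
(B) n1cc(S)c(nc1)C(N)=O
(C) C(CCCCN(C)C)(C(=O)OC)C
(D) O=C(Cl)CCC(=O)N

C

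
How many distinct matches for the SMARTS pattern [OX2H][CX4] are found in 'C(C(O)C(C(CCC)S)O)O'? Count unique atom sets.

[OX2H][CX4] is the SMARTS for an aliphatic alcohol: a hydroxyl oxygen bound to an sp3 (X4) carbon.
The molecule carries 3 separate instances of a hydroxyl group (-OH) meeting every constraint; each maps to a distinct set of atoms, giving 3 matches.

3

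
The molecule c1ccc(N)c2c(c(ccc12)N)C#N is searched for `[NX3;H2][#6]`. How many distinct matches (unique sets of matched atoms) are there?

[NX3;H2][#6] is the SMARTS for a primary amine: a trivalent nitrogen with two H attached to carbon.
The molecule carries 2 separate instances of a primary amino group (-NH2) meeting every constraint; each maps to a distinct set of atoms, giving 2 matches.

2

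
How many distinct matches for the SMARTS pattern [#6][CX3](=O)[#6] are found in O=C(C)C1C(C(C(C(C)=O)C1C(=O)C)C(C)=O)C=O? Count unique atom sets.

4

[#6][CX3](=O)[#6] is the SMARTS for a ketone: a carbonyl carbon (no H) flanked by two carbons.
The molecule carries 4 separate instances of an acetyl/ketone group (-C(=O)CH3) meeting every constraint; each maps to a distinct set of atoms, giving 4 matches.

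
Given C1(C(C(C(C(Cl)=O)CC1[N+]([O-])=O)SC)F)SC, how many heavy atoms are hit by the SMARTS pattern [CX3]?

1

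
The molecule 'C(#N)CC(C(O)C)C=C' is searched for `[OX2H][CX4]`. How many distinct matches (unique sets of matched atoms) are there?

1

[OX2H][CX4] is the SMARTS for an aliphatic alcohol: a hydroxyl oxygen bound to an sp3 (X4) carbon.
Exactly one fragment in the molecule meets all constraints, giving 1 match.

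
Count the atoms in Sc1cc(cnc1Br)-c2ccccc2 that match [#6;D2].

7

Check the 14 heavy atoms by environment: 1× n (aromatic, D2) → no; 7× c (aromatic, D2) → match; 4× c (aromatic, D3) → no; 1× Br (D1) → no; 1× S (D1) → no.
That gives 7 matching atoms.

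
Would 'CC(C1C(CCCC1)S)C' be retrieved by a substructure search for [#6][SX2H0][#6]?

No

The pattern [#6][SX2H0][#6] describes an aliphatic sulfur bridging two carbons with no H on the sulfur — a thioether.
The closest candidate here is a thiol (-SH), but the sulfur has H1, not H0 bridging two carbons. No other fragment satisfies the full query, so there is no match.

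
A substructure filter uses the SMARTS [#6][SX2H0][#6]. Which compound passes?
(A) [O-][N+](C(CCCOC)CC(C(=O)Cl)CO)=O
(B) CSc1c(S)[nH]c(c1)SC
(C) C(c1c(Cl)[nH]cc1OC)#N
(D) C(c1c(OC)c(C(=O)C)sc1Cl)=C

[#6][SX2H0][#6] describes an aliphatic sulfur bridging two carbons with no H on the sulfur (a thioether).
(A) has a methoxy ether (-OCH3) but the bridging atom is O, not S.
(B) contains a methylthio ether (-SCH3), which satisfies every atom and bond constraint.
(C) has a methoxy ether (-OCH3) but the bridging atom is O, not S.
(D) has a methoxy ether (-OCH3) but the bridging atom is O, not S.
So the answer is (B).

B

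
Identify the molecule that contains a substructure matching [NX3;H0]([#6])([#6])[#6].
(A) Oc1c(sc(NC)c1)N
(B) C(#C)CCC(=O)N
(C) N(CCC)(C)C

C

[NX3;H0]([#6])([#6])[#6] describes a trivalent nitrogen with no H, bonded to three carbons (a tertiary amine).
(A) has a primary amino group (-NH2) but the nitrogen has H2, not H0 with three carbons.
(B) has a primary amide (-C(=O)NH2) but the amide nitrogen has H2 and only one carbon neighbour.
(C) contains a dimethylamino group (-N(CH3)2), which satisfies every atom and bond constraint.
So the answer is (C).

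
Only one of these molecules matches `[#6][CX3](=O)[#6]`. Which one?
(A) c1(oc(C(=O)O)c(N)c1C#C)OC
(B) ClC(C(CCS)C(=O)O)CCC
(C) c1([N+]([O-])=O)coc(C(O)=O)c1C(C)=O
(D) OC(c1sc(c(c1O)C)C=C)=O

[#6][CX3](=O)[#6] describes a carbonyl carbon (no H) flanked by two carbons (a ketone).
(A) has a carboxylic acid group (-C(=O)OH) but one neighbour of the carbonyl carbon is O, not C.
(B) has a carboxylic acid group (-C(=O)OH) but one neighbour of the carbonyl carbon is O, not C.
(C) contains an acetyl/ketone group (-C(=O)CH3), which satisfies every atom and bond constraint.
(D) has a carboxylic acid group (-C(=O)OH) but one neighbour of the carbonyl carbon is O, not C.
So the answer is (C).

C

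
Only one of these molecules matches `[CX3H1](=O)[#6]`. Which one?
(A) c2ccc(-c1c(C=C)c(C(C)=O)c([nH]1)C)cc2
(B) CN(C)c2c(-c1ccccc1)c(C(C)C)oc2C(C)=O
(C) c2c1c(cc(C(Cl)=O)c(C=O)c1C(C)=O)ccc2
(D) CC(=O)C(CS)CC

[CX3H1](=O)[#6] describes an sp2 carbon with one H, double-bonded to O and single-bonded to carbon (an aldehyde).
(A) has an acetyl/ketone group (-C(=O)CH3) but the carbonyl carbon has H0 (two carbon neighbours), not H1.
(B) has an acetyl/ketone group (-C(=O)CH3) but the carbonyl carbon has H0 (two carbon neighbours), not H1.
(C) contains an aldehyde (-CHO), which satisfies every atom and bond constraint.
(D) has an acetyl/ketone group (-C(=O)CH3) but the carbonyl carbon has H0 (two carbon neighbours), not H1.
So the answer is (C).

C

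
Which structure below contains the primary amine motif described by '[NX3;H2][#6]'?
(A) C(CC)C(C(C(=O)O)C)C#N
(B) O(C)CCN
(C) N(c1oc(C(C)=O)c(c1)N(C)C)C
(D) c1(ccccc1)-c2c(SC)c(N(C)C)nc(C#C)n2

B

[NX3;H2][#6] describes a trivalent nitrogen with two H attached to carbon (a primary amine).
(A) has a nitrile (-C#N) but the nitrogen is NX1 (triple-bonded), not NX3 with two H.
(B) contains a primary amino group (-NH2), which satisfies every atom and bond constraint.
(C) has a dimethylamino group (-N(CH3)2) but the nitrogen has H0, not H2.
(D) has a dimethylamino group (-N(CH3)2) but the nitrogen has H0, not H2.
So the answer is (B).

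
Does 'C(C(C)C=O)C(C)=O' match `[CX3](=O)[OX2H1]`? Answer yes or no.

The pattern [CX3](=O)[OX2H1] describes an sp2 carbon double-bonded to O and single-bonded to an -OH oxygen — a carboxylic acid.
The closest candidate here is an aldehyde (-CHO), but there is no singly-bonded oxygen on the carbonyl carbon. No other fragment satisfies the full query, so there is no match.

No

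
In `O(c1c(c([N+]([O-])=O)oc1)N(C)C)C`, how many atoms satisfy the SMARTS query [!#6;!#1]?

6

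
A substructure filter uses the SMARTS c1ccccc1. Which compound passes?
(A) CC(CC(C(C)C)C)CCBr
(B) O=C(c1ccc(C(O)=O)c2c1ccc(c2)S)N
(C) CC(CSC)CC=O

B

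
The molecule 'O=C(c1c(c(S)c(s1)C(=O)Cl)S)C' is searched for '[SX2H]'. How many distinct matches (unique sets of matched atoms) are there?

[SX2H] is the SMARTS for a thiol: an aliphatic sulfur with two connections, one being H.
The molecule carries 2 separate instances of a thiol (-SH) meeting every constraint; each maps to a distinct set of atoms, giving 2 matches.

2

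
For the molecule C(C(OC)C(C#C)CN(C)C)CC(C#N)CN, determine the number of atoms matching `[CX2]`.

The query [CX2] means: C with X2: aliphatic carbon with exactly 2 total connections.
Check the 17 heavy atoms by environment: 10× C (X4) → no; 3× C (X2) → match; 2× N (X3) → no; 1× O (X2) → no; 1× N (X1) → no.
That gives 3 matching atoms.

3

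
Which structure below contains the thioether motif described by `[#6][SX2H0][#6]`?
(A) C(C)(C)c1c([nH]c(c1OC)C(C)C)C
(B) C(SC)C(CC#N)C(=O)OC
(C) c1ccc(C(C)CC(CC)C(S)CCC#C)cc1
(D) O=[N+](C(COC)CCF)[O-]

[#6][SX2H0][#6] describes an aliphatic sulfur bridging two carbons with no H on the sulfur (a thioether).
(A) has a methoxy ether (-OCH3) but the bridging atom is O, not S.
(B) contains a methylthio ether (-SCH3), which satisfies every atom and bond constraint.
(C) has a thiol (-SH) but the sulfur has H1, not H0 bridging two carbons.
(D) has a methoxy ether (-OCH3) but the bridging atom is O, not S.
So the answer is (B).

B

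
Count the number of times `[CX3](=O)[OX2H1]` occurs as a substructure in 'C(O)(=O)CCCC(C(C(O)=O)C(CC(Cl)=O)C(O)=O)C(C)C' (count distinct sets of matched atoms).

[CX3](=O)[OX2H1] is the SMARTS for a carboxylic acid: an sp2 carbon double-bonded to O and single-bonded to an -OH oxygen.
The molecule carries 3 separate instances of a carboxylic acid group (-C(=O)OH) meeting every constraint; each maps to a distinct set of atoms, giving 3 matches.

3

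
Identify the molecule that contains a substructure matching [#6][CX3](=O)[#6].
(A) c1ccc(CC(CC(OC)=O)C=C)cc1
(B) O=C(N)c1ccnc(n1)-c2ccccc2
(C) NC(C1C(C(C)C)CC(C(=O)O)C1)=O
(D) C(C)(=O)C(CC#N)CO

[#6][CX3](=O)[#6] describes a carbonyl carbon (no H) flanked by two carbons (a ketone).
(A) has a methyl-ester group (-C(=O)OCH3) but one neighbour of the carbonyl carbon is O, not C.
(B) has a primary amide (-C(=O)NH2) but one neighbour of the carbonyl carbon is N, not C.
(C) has a primary amide (-C(=O)NH2) but one neighbour of the carbonyl carbon is N, not C.
(D) contains an acetyl/ketone group (-C(=O)CH3), which satisfies every atom and bond constraint.
So the answer is (D).

D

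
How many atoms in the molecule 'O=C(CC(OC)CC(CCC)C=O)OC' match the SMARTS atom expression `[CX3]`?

2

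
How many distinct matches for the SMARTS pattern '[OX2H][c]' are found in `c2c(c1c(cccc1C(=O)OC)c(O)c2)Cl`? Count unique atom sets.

1

[OX2H][c] is the SMARTS for a phenol: a hydroxyl oxygen attached to an aromatic carbon.
Exactly one fragment in the molecule meets all constraints, giving 1 match.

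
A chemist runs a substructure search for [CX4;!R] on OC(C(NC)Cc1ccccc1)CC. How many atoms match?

6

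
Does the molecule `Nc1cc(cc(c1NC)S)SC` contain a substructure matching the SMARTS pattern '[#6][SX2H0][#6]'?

The pattern [#6][SX2H0][#6] describes an aliphatic sulfur bridging two carbons with no H on the sulfur — a thioether.
The molecule carries a methylthio ether (-SCH3), whose atoms satisfy every constraint of the query, so the pattern matches.

Yes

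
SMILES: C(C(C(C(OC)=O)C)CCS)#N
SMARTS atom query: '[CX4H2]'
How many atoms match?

The query [CX4H2] means: sp3 carbon (X4) with exactly two hydrogens.
Check the 12 heavy atoms by environment: 2× C (H3, X4) → no; 2× C (H1, X4) → no; 2× C (H2, X4) → match; 1× C (H0, X3) → no; 1× O (H0, X1) → no; 1× O (H0, X2) → no; 1× C (H0, X2) → no; 1× N (H0, X1) → no; 1× S (H1, X2) → no.
That gives 2 matching atoms.

2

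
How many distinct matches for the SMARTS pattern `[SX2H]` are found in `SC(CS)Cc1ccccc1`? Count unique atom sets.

[SX2H] is the SMARTS for a thiol: an aliphatic sulfur with two connections, one being H.
The molecule carries 2 separate instances of a thiol (-SH) meeting every constraint; each maps to a distinct set of atoms, giving 2 matches.

2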